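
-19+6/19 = -355/19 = -18.68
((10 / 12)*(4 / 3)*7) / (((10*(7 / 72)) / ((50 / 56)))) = 50 / 7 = 7.14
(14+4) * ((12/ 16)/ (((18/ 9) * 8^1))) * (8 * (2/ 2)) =6.75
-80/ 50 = -8/ 5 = -1.60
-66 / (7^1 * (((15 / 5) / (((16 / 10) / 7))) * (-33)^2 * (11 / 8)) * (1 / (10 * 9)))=-256 / 5929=-0.04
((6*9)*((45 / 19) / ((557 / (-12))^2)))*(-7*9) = -22044960 / 5894731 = -3.74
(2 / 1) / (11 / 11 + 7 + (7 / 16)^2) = 512 / 2097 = 0.24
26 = 26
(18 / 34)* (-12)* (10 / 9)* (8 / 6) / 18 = -80 / 153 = -0.52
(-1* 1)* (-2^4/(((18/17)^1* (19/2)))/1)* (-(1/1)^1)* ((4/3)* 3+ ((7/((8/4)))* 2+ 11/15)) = -47872/2565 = -18.66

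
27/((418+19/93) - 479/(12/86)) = -0.01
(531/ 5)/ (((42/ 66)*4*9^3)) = 649/ 11340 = 0.06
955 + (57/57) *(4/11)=10509/11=955.36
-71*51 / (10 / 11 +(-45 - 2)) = 78.56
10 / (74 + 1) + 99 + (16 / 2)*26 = 4607 / 15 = 307.13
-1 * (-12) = 12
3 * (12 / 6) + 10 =16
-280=-280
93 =93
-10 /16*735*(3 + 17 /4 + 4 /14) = -110775 /32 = -3461.72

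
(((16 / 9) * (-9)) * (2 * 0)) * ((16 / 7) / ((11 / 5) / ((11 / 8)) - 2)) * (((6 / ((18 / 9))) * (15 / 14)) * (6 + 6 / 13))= 0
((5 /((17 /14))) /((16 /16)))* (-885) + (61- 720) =-73153 /17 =-4303.12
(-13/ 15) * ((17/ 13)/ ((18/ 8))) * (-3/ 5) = 68/ 225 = 0.30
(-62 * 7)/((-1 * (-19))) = -434/19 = -22.84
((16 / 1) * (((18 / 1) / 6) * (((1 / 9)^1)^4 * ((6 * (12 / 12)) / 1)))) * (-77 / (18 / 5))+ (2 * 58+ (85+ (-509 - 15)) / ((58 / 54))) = -293.66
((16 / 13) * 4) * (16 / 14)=5.63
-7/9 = -0.78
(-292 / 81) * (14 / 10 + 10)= -5548 / 135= -41.10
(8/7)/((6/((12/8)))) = 2/7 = 0.29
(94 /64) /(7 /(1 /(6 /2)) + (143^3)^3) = 47 /800155353944841528448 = 0.00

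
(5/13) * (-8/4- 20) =-110/13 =-8.46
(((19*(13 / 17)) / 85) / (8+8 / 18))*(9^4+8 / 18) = 132.82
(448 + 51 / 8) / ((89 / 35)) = 127225 / 712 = 178.69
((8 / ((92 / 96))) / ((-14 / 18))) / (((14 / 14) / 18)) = -31104 / 161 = -193.19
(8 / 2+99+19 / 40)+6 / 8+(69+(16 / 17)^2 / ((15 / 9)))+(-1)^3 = 172.76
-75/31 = -2.42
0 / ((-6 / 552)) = 0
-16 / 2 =-8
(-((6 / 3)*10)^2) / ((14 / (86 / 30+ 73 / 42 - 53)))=203260 / 147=1382.72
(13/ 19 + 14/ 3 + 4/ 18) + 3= 1466/ 171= 8.57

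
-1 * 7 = -7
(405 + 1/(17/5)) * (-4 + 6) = 13780/17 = 810.59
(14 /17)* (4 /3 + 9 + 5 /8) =1841 /204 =9.02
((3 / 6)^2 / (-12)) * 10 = -5 / 24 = -0.21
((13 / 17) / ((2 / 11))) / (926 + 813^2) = 11 / 1731110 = 0.00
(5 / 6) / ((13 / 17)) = 85 / 78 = 1.09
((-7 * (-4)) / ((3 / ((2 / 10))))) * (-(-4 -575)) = 5404 / 5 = 1080.80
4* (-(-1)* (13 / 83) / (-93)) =-52 / 7719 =-0.01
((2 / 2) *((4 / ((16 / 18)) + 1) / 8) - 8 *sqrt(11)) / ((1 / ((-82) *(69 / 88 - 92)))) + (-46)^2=464531 / 64 - 658214 *sqrt(11) / 11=-191200.69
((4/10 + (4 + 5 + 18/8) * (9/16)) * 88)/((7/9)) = 213147/280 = 761.24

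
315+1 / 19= 5986 / 19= 315.05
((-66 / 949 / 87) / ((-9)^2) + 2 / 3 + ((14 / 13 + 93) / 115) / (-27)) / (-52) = -163135607 / 13330621980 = -0.01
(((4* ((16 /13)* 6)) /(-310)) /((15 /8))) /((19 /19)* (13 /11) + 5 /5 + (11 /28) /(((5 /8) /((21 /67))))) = -0.02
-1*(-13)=13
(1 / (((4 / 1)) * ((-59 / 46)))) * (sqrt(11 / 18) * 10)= -115 * sqrt(22) / 354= -1.52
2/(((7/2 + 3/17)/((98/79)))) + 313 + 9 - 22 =2969164/9875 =300.67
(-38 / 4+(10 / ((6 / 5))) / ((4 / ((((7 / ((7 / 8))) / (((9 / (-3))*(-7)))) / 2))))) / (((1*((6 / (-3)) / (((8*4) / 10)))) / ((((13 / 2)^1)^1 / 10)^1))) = 14911 / 1575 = 9.47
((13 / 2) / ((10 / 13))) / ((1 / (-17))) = -2873 / 20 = -143.65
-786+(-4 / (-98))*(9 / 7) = -269580 / 343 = -785.95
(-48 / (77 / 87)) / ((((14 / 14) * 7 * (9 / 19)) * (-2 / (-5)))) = -40.89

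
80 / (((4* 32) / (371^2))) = 688205 / 8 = 86025.62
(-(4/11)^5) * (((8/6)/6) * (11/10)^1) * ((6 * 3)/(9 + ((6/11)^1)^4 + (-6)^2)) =-2048/3300705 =-0.00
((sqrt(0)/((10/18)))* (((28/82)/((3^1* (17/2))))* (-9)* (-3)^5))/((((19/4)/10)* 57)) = 0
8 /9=0.89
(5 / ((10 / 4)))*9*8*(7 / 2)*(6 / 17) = 3024 / 17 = 177.88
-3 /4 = -0.75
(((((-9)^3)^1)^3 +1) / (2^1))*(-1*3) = 581130732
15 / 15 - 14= -13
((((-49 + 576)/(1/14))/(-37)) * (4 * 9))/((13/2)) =-1104.40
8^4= 4096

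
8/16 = 1/2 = 0.50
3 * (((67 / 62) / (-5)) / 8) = -201 / 2480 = -0.08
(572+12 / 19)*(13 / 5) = 1488.84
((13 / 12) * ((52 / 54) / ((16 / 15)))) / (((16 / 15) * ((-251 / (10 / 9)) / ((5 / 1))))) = -105625 / 5204736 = -0.02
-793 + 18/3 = -787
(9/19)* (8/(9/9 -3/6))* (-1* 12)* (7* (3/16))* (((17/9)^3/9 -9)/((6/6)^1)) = 1515808/1539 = 984.93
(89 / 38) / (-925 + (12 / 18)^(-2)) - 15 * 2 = -2104048 / 70129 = -30.00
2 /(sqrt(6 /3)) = 1.41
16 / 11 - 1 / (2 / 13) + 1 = -89 / 22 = -4.05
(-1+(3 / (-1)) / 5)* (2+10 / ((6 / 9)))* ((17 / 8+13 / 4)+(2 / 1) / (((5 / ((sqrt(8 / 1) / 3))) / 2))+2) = -221.12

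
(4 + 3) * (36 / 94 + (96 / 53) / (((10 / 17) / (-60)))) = -1290.60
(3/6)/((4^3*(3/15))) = 5/128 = 0.04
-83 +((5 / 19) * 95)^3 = 15542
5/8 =0.62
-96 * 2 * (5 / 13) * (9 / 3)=-2880 / 13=-221.54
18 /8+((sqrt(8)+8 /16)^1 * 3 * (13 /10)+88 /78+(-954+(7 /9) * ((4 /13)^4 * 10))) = -1219186081 /1285245+39 * sqrt(2) /5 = -937.57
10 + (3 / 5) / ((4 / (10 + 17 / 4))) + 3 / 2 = 1091 / 80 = 13.64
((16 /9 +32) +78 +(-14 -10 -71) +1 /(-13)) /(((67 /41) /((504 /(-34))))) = -2243192 /14807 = -151.50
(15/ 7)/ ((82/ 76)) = 570/ 287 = 1.99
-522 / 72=-29 / 4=-7.25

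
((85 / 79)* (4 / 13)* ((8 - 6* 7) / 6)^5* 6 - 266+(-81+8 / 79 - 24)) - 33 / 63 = -6974802010 / 582309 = -11977.84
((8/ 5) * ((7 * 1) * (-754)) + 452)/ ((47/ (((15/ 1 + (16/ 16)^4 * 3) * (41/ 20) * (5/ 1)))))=-7373358/ 235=-31375.99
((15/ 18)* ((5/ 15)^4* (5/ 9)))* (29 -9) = 250/ 2187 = 0.11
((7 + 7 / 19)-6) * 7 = 182 / 19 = 9.58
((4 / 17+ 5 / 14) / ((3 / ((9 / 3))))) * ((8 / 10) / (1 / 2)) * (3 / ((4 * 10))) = 423 / 5950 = 0.07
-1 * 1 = -1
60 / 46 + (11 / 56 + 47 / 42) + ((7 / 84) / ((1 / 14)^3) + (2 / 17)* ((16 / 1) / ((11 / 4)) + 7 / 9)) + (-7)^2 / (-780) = 32688929177 / 140900760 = 232.00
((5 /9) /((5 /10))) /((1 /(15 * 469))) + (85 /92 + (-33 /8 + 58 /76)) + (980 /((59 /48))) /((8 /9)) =8711.18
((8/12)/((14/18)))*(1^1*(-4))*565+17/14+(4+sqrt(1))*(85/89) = -2406217/1246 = -1931.15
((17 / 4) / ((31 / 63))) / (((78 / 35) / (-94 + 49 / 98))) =-2336565 / 6448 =-362.37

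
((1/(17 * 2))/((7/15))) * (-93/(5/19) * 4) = -10602/119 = -89.09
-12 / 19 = -0.63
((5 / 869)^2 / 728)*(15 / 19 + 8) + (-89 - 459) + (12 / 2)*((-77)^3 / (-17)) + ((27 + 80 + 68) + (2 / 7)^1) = 4077971369184209 / 25367368312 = 160756.58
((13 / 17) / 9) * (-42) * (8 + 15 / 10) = -1729 / 51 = -33.90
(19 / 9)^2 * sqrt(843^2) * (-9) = -101441 / 3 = -33813.67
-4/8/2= -1/4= -0.25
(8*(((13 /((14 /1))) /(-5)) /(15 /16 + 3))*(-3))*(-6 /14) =-832 /1715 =-0.49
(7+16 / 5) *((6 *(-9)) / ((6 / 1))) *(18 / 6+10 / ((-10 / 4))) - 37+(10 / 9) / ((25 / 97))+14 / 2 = 595 / 9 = 66.11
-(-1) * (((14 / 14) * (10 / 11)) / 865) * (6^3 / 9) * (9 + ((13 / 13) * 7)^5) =807168 / 1903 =424.16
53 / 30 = 1.77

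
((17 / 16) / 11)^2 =289 / 30976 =0.01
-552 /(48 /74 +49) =-20424 /1837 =-11.12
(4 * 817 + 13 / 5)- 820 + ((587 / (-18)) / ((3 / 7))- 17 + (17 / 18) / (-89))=2357.50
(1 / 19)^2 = 0.00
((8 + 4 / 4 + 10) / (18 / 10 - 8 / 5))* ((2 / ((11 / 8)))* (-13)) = -19760 / 11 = -1796.36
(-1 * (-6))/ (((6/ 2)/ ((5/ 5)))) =2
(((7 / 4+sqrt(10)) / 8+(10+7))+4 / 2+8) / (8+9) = sqrt(10) / 136+871 / 544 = 1.62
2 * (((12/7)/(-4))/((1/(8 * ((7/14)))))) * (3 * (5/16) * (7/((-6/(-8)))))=-30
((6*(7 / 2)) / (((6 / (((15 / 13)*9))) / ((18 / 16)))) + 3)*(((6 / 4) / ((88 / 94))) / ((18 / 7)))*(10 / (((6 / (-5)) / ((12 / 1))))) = -25028675 / 9152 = -2734.78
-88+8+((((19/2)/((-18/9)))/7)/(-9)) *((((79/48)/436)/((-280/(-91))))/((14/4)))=-59067167687/738339840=-80.00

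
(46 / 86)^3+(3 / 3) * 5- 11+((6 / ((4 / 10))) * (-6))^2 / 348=40185850 / 2305703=17.43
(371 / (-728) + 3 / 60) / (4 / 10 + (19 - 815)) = 239 / 413712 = 0.00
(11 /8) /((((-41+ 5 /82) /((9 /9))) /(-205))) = 92455 /13428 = 6.89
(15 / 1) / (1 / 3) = 45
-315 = -315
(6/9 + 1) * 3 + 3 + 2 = 10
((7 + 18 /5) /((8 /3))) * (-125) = -3975 /8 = -496.88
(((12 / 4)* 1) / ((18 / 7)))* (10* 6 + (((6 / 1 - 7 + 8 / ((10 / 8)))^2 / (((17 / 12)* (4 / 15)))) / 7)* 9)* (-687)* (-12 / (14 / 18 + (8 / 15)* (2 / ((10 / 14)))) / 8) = 2929165335 / 34748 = 84297.38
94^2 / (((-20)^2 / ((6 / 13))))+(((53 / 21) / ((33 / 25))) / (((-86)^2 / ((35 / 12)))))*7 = 29128967323 / 2855595600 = 10.20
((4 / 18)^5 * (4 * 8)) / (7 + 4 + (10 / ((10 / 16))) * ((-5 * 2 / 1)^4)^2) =1024 / 94478400649539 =0.00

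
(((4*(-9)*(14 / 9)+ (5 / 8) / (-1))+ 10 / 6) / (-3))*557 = 734683 / 72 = 10203.93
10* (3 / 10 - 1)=-7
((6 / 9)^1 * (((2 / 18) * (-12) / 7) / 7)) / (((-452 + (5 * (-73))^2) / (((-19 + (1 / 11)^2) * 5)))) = 30640 / 2361633351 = 0.00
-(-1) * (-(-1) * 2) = 2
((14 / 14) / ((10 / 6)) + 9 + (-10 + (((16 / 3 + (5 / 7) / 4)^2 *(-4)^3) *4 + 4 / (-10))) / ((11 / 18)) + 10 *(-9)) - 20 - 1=-3147107 / 245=-12845.33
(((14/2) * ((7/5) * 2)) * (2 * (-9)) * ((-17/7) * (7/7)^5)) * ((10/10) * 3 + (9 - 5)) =29988/5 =5997.60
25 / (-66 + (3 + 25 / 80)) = -400 / 1003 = -0.40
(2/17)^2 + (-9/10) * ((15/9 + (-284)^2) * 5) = -209790583/578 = -362959.49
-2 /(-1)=2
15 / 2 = 7.50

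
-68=-68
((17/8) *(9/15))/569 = 51/22760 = 0.00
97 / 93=1.04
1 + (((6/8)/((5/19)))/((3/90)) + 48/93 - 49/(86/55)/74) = 17083345/197284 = 86.59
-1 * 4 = -4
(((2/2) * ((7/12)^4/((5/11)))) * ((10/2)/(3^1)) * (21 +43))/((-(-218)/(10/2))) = 132055/211896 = 0.62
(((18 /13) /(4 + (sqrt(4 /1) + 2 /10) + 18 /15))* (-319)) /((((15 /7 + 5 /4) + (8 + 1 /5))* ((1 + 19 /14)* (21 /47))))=-3816400 /780663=-4.89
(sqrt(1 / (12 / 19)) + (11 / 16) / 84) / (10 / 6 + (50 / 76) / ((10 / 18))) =209 / 72800 + 19 * sqrt(57) / 325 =0.44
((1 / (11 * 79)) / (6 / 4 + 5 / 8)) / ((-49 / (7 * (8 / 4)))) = -16 / 103411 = -0.00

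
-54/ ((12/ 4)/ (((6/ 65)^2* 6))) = -3888/ 4225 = -0.92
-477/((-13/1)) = 477/13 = 36.69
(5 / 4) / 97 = 5 / 388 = 0.01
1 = 1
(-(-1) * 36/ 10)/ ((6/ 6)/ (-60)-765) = -216/ 45901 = -0.00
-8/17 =-0.47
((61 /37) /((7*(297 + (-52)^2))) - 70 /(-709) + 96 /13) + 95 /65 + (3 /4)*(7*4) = 214525600755 /7163996203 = 29.94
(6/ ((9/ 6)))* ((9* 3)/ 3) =36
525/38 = 13.82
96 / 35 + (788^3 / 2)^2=2094909942599183456 / 35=59854569788548098.74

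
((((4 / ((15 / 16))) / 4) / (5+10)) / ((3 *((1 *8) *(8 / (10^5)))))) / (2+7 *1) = 1000 / 243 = 4.12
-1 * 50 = -50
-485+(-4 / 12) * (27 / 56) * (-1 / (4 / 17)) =-484.32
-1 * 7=-7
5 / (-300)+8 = 479 / 60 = 7.98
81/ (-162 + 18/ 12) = -54/ 107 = -0.50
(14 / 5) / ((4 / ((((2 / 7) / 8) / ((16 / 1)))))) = 1 / 640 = 0.00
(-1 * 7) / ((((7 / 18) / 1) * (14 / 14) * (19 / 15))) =-270 / 19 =-14.21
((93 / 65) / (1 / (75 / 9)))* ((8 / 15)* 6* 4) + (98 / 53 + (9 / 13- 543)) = -267224 / 689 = -387.84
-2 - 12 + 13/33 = -449/33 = -13.61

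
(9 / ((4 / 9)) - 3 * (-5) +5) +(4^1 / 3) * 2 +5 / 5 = 527 / 12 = 43.92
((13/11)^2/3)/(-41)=-169/14883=-0.01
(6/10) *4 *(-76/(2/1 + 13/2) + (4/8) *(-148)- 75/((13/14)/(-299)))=981936/17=57760.94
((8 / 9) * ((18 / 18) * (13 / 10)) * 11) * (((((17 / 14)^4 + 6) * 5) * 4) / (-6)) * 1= -44904431 / 129654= -346.34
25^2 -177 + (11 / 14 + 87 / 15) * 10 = 3597 / 7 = 513.86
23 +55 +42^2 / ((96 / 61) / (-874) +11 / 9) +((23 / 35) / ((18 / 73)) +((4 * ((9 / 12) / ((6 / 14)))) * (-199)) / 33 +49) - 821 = 288880689473 / 405813870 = 711.86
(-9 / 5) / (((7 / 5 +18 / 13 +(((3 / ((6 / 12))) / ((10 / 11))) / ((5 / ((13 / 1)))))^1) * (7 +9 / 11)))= -6435 / 557452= -0.01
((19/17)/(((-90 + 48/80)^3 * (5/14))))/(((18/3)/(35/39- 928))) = 120222025/177646785147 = 0.00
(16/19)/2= 8/19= 0.42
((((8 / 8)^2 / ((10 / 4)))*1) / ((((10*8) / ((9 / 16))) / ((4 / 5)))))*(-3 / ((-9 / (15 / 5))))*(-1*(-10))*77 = 693 / 400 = 1.73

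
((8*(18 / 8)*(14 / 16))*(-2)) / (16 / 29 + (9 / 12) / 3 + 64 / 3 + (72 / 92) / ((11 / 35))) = -2773386 / 2168099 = -1.28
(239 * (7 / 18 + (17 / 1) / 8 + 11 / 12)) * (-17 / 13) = -77197 / 72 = -1072.18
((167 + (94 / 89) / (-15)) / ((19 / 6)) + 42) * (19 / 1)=800812 / 445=1799.58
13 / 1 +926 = 939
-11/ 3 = -3.67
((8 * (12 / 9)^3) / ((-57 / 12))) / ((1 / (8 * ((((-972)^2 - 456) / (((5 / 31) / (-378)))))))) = 6714791559168 / 95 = 70682016412.29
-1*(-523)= 523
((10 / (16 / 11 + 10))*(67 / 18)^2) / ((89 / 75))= 6172375 / 605556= 10.19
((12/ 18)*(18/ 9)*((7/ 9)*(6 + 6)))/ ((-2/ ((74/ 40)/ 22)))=-259/ 495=-0.52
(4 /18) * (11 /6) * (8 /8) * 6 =2.44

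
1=1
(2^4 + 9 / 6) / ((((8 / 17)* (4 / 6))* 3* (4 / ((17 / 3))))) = 10115 / 384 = 26.34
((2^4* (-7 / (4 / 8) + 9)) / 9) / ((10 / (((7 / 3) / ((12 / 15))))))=-70 / 27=-2.59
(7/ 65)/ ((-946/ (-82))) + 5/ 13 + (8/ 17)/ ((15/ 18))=501056/ 522665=0.96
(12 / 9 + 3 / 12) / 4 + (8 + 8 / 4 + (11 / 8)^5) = 1505105 / 98304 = 15.31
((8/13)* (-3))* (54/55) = -1296/715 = -1.81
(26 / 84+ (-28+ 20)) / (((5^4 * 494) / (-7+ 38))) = -527 / 682500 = -0.00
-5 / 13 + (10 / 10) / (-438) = -2203 / 5694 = -0.39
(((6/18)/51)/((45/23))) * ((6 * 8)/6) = 0.03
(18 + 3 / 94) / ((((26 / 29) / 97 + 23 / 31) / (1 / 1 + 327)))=1616045996 / 205249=7873.59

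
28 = 28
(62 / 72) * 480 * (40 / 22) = 24800 / 33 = 751.52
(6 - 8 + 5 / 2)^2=1 / 4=0.25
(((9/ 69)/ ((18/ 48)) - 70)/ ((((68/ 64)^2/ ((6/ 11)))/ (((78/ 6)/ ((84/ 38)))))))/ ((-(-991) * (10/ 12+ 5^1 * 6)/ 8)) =-4862287872/ 93834336365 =-0.05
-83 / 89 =-0.93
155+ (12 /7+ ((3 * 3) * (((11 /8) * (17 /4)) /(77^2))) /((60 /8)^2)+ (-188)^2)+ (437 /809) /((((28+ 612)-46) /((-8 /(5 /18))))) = 9288066368099 /261630600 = 35500.69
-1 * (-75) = 75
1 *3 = 3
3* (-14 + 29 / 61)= -2475 / 61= -40.57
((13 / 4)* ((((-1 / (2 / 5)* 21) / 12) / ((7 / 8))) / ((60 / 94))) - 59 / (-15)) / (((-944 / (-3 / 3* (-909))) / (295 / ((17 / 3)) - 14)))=506373903 / 641920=788.84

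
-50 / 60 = -5 / 6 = -0.83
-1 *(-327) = 327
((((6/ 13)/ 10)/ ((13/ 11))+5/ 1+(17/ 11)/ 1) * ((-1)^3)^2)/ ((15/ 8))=163208/ 46475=3.51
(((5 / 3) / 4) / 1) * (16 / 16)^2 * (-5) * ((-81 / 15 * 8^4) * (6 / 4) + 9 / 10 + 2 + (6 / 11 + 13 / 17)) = 310171195 / 4488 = 69111.23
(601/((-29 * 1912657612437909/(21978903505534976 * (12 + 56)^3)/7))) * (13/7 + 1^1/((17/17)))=-16907930888737946337280/11289857675697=-1497621261.00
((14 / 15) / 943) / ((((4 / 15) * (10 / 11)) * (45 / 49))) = 3773 / 848700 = 0.00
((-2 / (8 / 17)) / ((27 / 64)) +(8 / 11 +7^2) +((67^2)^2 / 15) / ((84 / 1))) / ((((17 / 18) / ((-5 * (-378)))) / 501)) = 176815335321 / 11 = 16074121392.82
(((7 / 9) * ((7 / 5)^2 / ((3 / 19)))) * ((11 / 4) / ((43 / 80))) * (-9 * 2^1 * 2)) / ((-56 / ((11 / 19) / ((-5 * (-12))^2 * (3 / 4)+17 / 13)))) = 154154 / 22650465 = 0.01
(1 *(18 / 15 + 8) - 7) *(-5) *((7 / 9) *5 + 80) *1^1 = -922.78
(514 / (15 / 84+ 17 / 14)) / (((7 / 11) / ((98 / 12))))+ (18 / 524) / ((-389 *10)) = 564719483507 / 119244060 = 4735.83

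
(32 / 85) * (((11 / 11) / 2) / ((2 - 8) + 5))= -16 / 85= -0.19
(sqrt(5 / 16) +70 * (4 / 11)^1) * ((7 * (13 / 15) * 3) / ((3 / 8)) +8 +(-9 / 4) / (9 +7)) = 54137 * sqrt(5) / 3840 +378959 / 264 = 1466.98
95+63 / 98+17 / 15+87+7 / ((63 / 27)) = 39223 / 210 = 186.78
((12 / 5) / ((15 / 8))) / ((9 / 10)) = 1.42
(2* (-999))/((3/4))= -2664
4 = 4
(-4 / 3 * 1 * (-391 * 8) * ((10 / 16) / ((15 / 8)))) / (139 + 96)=12512 / 2115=5.92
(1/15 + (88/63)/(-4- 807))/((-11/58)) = -962278/2810115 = -0.34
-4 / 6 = -2 / 3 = -0.67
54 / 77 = 0.70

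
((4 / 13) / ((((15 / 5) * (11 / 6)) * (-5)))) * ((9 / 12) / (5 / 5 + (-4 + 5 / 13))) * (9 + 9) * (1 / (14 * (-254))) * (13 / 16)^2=-4563 / 425582080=-0.00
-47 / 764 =-0.06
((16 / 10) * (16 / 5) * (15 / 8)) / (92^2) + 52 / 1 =137543 / 2645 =52.00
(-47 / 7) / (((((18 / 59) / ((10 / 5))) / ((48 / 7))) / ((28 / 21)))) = -177472 / 441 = -402.43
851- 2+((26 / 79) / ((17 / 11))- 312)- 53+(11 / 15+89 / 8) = 79946849 / 161160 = 496.07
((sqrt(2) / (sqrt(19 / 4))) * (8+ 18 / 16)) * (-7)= -511 * sqrt(38) / 76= -41.45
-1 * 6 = -6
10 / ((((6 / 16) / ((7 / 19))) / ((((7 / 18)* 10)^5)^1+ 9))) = 29709856960 / 3365793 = 8827.00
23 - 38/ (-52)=23.73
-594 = -594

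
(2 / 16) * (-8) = -1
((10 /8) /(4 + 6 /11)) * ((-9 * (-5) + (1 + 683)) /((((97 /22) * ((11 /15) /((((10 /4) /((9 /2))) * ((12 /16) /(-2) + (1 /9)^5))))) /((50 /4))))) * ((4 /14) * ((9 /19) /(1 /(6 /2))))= -243566125 /3715488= -65.55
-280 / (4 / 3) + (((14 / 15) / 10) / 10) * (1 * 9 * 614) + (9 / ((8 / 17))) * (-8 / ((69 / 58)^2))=-17624287 / 66125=-266.53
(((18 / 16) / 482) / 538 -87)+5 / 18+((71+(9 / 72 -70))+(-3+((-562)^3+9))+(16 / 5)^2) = -82853514549151763 / 466768800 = -177504397.36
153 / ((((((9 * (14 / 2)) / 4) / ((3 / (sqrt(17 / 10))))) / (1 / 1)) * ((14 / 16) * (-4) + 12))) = 24 * sqrt(170) / 119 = 2.63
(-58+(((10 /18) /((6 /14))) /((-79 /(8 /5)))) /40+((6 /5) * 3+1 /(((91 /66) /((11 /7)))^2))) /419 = -229799010187 /1813233555315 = -0.13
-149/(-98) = 149/98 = 1.52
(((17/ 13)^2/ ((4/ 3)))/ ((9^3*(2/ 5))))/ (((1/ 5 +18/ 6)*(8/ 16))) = 7225/ 2628288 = 0.00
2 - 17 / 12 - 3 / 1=-29 / 12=-2.42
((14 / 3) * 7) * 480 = 15680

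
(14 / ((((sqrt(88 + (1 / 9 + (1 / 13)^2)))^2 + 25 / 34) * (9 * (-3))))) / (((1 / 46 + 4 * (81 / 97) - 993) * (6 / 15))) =179470564 / 12174023004231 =0.00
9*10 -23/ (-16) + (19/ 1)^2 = 7239/ 16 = 452.44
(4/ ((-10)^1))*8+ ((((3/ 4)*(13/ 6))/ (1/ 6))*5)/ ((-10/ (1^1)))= -8.08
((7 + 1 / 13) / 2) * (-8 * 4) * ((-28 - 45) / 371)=107456 / 4823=22.28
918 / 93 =306 / 31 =9.87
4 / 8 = 1 / 2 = 0.50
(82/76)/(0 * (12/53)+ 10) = 41/380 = 0.11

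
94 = 94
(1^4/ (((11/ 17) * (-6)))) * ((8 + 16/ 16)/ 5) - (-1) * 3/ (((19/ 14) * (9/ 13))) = 17113/ 6270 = 2.73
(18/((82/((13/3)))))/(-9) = -13/123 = -0.11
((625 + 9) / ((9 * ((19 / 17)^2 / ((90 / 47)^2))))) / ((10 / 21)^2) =727223994 / 797449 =911.94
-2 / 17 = -0.12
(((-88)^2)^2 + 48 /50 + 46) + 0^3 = 1499239574 /25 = 59969582.96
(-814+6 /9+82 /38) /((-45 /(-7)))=-323659 /2565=-126.18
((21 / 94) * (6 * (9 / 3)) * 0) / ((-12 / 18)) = 0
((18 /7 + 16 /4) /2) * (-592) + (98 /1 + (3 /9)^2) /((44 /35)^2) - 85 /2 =-1925.56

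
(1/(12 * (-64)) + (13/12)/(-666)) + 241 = 61633555/255744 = 241.00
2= 2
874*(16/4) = 3496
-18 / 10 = -9 / 5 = -1.80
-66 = -66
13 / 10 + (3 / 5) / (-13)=163 / 130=1.25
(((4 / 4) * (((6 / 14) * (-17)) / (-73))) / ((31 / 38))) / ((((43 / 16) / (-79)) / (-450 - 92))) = 1327700544 / 681163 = 1949.17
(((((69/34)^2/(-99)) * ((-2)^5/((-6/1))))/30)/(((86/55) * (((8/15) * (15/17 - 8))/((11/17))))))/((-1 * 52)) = -2645/170597856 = -0.00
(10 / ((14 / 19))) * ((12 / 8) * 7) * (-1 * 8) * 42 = -47880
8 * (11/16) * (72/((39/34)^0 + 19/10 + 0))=3960/29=136.55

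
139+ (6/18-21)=355/3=118.33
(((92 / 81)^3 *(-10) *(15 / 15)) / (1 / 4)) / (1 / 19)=-591802880 / 531441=-1113.58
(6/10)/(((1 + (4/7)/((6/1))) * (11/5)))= 63/253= 0.25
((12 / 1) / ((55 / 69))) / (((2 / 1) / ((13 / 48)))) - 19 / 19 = 457 / 440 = 1.04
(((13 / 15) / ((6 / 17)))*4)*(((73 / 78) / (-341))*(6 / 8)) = -1241 / 61380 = -0.02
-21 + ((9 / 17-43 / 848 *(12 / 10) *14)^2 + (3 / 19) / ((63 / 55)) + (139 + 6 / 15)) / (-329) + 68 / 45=-2546499290475877 / 127879114885200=-19.91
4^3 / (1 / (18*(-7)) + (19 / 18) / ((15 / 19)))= 7560 / 157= 48.15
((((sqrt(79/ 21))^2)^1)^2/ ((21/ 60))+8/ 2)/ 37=137168/ 114219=1.20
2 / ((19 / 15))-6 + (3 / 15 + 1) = -306 / 95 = -3.22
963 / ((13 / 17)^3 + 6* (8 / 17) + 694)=1577073 / 1141897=1.38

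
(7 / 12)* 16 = 28 / 3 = 9.33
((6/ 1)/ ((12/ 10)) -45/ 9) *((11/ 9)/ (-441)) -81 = -81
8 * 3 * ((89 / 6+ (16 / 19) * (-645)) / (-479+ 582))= -240916 / 1957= -123.10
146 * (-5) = -730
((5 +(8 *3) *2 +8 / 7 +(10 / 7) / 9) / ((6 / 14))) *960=121635.56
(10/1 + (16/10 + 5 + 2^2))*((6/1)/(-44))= -309/110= -2.81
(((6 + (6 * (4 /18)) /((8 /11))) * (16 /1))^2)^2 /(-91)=-19987173376 /7371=-2711595.90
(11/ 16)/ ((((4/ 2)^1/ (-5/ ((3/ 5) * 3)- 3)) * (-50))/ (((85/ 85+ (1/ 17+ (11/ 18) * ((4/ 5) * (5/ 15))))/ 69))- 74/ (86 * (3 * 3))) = 38794041/ 55149651604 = 0.00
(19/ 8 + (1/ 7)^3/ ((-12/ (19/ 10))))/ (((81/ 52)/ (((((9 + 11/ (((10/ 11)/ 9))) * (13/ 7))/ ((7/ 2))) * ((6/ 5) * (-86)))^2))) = 163521688136843712/ 2573571875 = 63538807.57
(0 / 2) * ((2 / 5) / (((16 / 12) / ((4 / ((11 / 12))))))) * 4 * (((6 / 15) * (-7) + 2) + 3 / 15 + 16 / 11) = 0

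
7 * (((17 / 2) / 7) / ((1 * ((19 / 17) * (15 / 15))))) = 289 / 38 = 7.61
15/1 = 15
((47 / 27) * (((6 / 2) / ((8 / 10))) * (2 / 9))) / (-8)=-235 / 1296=-0.18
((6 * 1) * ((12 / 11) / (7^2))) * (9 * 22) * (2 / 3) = 864 / 49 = 17.63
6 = 6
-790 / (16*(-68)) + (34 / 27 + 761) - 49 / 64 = 22390967 / 29376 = 762.22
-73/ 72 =-1.01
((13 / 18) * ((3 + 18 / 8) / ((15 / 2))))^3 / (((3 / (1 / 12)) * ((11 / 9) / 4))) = 753571 / 64152000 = 0.01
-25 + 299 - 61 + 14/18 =1924/9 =213.78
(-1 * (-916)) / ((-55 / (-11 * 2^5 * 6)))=175872 / 5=35174.40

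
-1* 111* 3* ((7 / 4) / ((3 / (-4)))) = 777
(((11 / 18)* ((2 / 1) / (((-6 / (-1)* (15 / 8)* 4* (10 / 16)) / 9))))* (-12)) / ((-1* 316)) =88 / 5925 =0.01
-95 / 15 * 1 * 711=-4503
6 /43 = 0.14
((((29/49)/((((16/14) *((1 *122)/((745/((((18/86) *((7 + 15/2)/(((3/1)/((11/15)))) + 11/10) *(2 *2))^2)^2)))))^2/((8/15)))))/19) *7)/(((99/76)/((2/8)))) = 102883625147837928912109375/8437549179011872008858400456704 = 0.00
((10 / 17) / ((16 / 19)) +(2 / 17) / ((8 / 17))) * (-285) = -36765 / 136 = -270.33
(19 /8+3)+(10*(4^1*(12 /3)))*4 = 5163 /8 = 645.38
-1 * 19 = -19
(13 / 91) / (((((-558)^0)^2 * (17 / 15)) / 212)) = 3180 / 119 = 26.72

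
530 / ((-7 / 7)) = -530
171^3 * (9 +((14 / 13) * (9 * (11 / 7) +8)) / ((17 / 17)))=2135090097 / 13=164237699.77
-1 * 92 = -92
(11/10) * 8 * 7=308/5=61.60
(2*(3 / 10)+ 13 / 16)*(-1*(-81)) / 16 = 9153 / 1280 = 7.15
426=426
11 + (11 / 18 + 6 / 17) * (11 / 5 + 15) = 4220 / 153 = 27.58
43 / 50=0.86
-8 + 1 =-7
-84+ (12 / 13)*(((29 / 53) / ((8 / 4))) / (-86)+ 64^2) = 8425281 / 2279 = 3696.92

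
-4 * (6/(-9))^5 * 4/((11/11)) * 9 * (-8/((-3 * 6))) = 2048/243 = 8.43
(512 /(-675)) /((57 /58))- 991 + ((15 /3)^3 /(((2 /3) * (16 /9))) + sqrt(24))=-1091216347 /1231200 + 2 * sqrt(6)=-881.40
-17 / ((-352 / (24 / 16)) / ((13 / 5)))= 663 / 3520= 0.19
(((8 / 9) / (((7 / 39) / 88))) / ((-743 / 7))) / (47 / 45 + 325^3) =-17160 / 143470111787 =-0.00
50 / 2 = 25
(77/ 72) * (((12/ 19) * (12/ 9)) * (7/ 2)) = 3.15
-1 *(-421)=421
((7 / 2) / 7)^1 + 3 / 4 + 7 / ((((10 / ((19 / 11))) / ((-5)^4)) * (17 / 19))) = 632685 / 748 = 845.84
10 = 10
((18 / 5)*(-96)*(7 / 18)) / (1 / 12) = -8064 / 5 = -1612.80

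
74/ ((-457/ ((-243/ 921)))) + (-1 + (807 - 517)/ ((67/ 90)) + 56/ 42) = 389.93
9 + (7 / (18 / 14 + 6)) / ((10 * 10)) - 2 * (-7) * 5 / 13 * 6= 2739337 / 66300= 41.32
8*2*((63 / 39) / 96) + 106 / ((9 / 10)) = 27623 / 234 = 118.05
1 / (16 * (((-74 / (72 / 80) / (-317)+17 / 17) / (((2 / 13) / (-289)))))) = -2853 / 107991208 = -0.00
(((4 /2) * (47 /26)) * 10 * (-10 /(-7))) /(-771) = -4700 /70161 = -0.07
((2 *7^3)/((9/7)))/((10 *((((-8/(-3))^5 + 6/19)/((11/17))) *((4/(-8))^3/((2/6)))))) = -2580732/3788875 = -0.68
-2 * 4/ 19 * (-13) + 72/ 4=446/ 19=23.47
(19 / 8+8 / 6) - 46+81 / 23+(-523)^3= -78966749585 / 552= -143055705.77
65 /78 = 5 /6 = 0.83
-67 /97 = -0.69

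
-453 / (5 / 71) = -32163 / 5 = -6432.60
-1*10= -10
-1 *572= -572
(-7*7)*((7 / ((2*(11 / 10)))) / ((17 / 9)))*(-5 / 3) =25725 / 187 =137.57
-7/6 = -1.17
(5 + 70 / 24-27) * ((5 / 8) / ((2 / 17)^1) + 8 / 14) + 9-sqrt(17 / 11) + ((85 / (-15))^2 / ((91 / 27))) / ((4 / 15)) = -1180355 / 17472-sqrt(187) / 11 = -68.80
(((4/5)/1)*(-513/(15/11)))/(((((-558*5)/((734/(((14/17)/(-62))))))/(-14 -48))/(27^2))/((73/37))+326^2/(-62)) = 17209305371016/98016247910675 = 0.18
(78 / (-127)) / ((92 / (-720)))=14040 / 2921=4.81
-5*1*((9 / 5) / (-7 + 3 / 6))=18 / 13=1.38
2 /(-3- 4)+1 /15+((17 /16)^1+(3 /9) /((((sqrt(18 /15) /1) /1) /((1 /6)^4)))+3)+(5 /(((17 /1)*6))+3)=sqrt(30) /23328+196849 /28560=6.89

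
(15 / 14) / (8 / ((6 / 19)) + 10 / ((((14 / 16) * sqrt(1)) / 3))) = 0.02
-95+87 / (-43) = -97.02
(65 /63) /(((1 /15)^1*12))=325 /252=1.29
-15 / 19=-0.79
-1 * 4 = -4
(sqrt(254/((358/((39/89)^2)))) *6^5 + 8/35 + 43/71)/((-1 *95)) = -303264 *sqrt(22733)/1513445 - 2073/236075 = -30.22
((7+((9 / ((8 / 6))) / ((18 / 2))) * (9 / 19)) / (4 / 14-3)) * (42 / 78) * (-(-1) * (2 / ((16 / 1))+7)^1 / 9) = -2107 / 1824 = -1.16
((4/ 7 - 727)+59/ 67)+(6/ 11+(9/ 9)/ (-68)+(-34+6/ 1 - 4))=-265570727/ 350812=-757.02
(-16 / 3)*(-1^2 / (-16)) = -0.33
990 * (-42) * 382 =-15883560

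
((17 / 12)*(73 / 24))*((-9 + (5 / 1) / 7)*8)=-35989 / 126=-285.63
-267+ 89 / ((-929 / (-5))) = -247598 / 929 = -266.52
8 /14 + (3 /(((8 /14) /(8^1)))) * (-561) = -164930 /7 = -23561.43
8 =8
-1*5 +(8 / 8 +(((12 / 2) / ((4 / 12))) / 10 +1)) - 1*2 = -16 / 5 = -3.20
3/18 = 1/6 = 0.17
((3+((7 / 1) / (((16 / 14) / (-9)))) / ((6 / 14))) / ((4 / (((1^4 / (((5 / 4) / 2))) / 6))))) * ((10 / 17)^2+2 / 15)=-69613 / 17340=-4.01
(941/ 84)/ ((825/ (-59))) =-55519/ 69300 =-0.80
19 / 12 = 1.58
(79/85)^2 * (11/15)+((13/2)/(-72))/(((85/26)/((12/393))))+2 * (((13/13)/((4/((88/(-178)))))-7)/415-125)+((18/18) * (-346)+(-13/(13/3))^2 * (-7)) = -414295970746943/629244974250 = -658.40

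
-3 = -3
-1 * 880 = -880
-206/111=-1.86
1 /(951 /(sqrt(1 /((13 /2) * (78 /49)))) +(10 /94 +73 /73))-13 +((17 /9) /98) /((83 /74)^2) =-3073599630337012057 /236709710447619591 +14705313 * sqrt(3) /77915040359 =-12.98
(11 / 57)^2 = 121 / 3249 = 0.04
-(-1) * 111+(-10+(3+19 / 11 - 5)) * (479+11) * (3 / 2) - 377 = -85981 / 11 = -7816.45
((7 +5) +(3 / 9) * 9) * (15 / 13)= 225 / 13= 17.31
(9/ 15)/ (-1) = -3/ 5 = -0.60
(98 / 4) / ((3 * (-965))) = -49 / 5790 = -0.01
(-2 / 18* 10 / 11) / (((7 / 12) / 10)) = -400 / 231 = -1.73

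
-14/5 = -2.80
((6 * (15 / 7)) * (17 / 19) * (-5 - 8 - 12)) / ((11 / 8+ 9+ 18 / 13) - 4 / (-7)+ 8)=-14.15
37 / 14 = 2.64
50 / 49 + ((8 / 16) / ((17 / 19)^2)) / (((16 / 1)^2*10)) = 74001689 / 72504320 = 1.02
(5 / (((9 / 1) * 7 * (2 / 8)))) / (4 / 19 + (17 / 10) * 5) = 760 / 20853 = 0.04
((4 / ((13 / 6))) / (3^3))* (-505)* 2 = -8080 / 117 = -69.06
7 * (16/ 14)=8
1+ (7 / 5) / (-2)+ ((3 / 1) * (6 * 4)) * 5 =3603 / 10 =360.30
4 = 4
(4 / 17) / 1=4 / 17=0.24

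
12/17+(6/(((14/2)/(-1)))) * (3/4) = 15/238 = 0.06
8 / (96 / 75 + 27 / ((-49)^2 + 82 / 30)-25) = -7211200 / 21371083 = -0.34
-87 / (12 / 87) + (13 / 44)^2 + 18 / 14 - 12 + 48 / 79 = -686012843 / 1070608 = -640.77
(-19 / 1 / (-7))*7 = 19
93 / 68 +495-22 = 32257 / 68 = 474.37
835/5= 167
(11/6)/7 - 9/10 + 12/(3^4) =-463/945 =-0.49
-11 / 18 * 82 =-451 / 9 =-50.11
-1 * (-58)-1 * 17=41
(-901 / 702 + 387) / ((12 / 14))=1895411 / 4212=450.00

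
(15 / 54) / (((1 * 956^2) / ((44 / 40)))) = 11 / 32901696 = 0.00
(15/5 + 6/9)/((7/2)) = 22/21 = 1.05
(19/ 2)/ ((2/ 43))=817/ 4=204.25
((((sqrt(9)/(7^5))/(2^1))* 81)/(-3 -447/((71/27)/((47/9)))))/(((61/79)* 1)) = -454329/43223570320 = -0.00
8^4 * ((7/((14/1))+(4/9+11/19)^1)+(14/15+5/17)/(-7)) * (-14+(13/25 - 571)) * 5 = -8208919666688/508725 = -16136261.57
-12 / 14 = -6 / 7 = -0.86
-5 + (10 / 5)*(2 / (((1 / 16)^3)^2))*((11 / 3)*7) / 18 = 2583691129 / 27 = 95692264.04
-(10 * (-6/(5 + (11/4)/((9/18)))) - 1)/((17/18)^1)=846/119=7.11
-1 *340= -340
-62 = -62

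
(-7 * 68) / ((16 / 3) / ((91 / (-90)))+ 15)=-43316 / 885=-48.94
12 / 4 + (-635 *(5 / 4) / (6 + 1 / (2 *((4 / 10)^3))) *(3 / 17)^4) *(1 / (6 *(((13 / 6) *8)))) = 1439477823 / 479911666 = 3.00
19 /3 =6.33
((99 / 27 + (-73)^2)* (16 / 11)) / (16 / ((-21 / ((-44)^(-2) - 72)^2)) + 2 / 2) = -5451094528 / 2774990215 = -1.96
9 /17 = 0.53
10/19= 0.53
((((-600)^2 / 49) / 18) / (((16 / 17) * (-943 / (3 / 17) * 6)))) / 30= -125 / 277242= -0.00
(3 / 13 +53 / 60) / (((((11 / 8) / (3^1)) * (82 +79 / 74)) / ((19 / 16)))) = 55537 / 1598220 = 0.03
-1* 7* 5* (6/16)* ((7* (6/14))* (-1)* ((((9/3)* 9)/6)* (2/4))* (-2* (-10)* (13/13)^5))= 14175/8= 1771.88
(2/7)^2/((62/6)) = 12/1519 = 0.01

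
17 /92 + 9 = 845 /92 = 9.18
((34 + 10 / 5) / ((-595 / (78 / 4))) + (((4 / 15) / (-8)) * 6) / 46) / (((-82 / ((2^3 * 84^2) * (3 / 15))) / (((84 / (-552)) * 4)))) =-914768064 / 9217825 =-99.24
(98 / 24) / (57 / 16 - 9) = -196 / 261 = -0.75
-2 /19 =-0.11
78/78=1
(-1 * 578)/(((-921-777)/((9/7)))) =867/1981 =0.44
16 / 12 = 1.33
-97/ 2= -48.50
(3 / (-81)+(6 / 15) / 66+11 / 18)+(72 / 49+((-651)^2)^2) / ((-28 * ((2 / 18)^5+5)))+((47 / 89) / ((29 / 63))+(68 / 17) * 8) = -1991805963313234766747677 / 1552575011830920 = -1282904818.21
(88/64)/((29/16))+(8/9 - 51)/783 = 4895/7047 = 0.69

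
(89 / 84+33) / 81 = 2861 / 6804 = 0.42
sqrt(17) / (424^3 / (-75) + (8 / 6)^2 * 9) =-75 * sqrt(17) / 76223824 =-0.00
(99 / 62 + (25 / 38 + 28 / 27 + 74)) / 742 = 614585 / 5900013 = 0.10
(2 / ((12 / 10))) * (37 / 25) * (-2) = -74 / 15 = -4.93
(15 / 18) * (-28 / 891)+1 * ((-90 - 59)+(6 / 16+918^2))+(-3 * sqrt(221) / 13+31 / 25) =450441444379 / 534600 - 3 * sqrt(221) / 13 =842573.16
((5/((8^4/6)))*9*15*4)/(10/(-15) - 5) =-0.70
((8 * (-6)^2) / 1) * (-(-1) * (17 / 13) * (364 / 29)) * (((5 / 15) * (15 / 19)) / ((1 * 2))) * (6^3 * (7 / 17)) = 30481920 / 551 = 55321.09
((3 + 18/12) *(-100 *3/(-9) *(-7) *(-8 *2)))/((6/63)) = 176400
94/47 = 2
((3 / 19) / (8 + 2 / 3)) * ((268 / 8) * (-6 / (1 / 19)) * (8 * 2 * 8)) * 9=-1041984 / 13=-80152.62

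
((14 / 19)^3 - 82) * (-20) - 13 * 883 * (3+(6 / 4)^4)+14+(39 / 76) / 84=-34916372059 / 384104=-90903.43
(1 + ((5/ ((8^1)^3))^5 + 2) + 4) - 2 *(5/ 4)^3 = 108851651152949/ 35184372088832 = 3.09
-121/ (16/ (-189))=22869/ 16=1429.31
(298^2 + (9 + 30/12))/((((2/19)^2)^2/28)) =162043346857/8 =20255418357.12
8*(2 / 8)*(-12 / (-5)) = 24 / 5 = 4.80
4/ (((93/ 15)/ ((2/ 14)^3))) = 20/ 10633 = 0.00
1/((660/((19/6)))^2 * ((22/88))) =361/3920400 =0.00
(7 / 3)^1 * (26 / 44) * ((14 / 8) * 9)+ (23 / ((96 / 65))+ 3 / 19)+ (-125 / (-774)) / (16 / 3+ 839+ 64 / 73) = 1993377216511 / 53232085984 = 37.45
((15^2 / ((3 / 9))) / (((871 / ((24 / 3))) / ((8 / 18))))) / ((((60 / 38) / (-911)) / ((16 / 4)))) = -5538880 / 871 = -6359.22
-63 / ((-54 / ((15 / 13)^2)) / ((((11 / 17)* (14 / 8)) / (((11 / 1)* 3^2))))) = 1225 / 68952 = 0.02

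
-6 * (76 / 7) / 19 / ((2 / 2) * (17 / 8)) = -192 / 119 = -1.61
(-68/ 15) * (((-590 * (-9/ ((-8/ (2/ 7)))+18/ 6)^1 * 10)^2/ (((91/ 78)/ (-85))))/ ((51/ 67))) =57153442485000/ 343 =166628112201.17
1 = 1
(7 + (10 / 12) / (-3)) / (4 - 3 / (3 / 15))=-0.61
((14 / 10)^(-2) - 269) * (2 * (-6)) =157872 / 49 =3221.88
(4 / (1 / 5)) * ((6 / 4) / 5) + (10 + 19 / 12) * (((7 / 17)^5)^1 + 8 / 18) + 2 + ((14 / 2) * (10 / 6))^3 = 81847565999 / 51114852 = 1601.25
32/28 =8/7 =1.14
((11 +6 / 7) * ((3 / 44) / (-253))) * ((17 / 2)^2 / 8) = -71961 / 2493568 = -0.03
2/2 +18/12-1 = 3/2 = 1.50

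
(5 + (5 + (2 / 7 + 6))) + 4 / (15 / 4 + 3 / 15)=9566 / 553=17.30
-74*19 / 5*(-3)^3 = 37962 / 5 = 7592.40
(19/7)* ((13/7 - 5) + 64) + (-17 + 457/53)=407226/2597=156.81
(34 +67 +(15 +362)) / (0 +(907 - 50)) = 478 / 857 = 0.56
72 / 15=24 / 5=4.80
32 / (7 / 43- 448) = -1376 / 19257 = -0.07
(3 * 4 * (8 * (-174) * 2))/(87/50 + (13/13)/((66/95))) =-27561600/2623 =-10507.66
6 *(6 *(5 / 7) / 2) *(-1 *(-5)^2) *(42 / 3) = -4500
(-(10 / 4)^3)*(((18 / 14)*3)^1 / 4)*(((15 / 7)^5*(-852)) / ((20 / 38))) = 2074403671875 / 1882384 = 1102008.77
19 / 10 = 1.90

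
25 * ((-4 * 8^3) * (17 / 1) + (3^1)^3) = -869725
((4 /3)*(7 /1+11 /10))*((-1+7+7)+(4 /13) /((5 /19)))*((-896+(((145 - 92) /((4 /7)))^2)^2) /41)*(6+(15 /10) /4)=4805227417060917 /2728960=1760827354.40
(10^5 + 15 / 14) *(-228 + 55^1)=-242202595 / 14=-17300185.36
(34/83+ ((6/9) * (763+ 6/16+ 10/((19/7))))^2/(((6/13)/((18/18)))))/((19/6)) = 14667858538007/81978768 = 178922.65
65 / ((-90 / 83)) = -1079 / 18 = -59.94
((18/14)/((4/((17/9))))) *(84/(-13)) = -51/13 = -3.92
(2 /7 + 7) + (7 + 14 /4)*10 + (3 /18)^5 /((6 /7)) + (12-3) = 39610993 /326592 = 121.29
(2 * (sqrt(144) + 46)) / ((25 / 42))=4872 / 25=194.88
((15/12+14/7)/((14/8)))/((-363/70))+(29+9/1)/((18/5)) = 11105/1089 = 10.20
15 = 15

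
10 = 10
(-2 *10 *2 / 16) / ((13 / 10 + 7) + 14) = -25 / 223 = -0.11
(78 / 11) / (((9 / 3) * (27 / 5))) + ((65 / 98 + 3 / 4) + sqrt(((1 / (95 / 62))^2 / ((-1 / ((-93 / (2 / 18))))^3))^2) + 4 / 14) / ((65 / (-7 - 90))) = -12727526511871398973 / 34148614500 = -372709894.62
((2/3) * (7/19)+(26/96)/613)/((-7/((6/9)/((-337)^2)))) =-45853/222220008024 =-0.00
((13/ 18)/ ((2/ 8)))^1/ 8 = 13/ 36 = 0.36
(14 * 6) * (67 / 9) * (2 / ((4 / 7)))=6566 / 3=2188.67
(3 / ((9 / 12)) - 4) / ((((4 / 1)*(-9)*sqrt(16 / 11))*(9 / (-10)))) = 0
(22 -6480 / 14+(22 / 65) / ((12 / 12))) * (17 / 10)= -1703706 / 2275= -748.88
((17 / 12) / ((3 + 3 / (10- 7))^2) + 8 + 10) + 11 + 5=6545 / 192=34.09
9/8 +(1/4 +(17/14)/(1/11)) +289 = 17009/56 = 303.73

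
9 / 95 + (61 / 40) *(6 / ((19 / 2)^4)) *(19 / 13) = 0.10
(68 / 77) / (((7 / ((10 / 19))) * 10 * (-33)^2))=68 / 11152449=0.00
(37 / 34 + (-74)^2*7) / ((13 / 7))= 9123275 / 442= 20640.89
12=12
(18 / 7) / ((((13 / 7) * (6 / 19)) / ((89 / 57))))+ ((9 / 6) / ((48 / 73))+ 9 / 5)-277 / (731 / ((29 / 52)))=16293579 / 1520480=10.72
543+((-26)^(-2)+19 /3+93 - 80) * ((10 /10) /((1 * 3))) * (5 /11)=36535787 /66924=545.93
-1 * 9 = -9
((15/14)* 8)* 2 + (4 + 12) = 232/7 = 33.14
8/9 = 0.89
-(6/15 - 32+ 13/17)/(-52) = -2621/4420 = -0.59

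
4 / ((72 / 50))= 25 / 9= 2.78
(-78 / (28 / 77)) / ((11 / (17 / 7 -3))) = 78 / 7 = 11.14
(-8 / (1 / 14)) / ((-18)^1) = 56 / 9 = 6.22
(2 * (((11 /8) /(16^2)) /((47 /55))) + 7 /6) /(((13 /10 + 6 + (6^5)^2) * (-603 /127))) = -0.00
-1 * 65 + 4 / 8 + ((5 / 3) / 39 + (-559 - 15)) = -149399 / 234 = -638.46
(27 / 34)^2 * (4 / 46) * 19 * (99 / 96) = 457083 / 425408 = 1.07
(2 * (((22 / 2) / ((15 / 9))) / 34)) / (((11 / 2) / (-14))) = -84 / 85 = -0.99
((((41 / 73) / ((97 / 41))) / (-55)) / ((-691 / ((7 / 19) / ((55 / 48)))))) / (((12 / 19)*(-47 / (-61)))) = 2871148 / 695658151925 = 0.00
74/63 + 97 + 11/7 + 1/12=25157/252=99.83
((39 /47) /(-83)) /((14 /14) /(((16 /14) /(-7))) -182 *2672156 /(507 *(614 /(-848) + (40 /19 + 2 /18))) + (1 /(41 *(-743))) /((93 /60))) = 1444021504536 /92843841126349380481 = 0.00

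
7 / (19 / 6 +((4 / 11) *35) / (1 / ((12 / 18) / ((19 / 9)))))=8778 / 9011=0.97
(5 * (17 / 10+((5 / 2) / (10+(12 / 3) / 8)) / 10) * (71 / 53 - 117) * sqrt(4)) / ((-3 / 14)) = 9304.23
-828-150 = -978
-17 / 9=-1.89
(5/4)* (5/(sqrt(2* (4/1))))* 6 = 75* sqrt(2)/8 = 13.26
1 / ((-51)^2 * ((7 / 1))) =1 / 18207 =0.00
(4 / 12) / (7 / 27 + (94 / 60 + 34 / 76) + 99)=855 / 259766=0.00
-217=-217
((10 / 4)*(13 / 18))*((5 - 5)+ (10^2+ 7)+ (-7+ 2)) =1105 / 6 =184.17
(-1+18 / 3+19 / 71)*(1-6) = -1870 / 71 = -26.34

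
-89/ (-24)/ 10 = 89/ 240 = 0.37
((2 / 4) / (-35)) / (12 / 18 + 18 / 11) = -0.01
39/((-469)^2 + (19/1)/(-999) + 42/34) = 662337/3735618319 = 0.00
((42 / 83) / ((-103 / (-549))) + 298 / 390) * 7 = 40390777 / 1667055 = 24.23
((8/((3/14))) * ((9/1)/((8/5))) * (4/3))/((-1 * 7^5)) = -0.02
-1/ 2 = -0.50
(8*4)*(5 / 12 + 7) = 712 / 3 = 237.33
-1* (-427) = 427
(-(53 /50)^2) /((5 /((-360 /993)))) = 16854 /206875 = 0.08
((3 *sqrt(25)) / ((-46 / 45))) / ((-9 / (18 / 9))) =75 / 23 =3.26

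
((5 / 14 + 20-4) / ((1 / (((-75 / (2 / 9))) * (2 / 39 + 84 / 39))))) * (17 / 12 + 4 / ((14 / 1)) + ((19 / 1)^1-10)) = -663933975 / 5096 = -130285.32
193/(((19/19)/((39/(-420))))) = -2509/140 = -17.92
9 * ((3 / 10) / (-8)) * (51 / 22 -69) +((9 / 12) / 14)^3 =217375677 / 9658880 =22.51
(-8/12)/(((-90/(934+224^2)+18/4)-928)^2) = -208978568/267342782403675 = -0.00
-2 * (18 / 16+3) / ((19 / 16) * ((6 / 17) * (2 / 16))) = -157.47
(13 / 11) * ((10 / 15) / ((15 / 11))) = 26 / 45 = 0.58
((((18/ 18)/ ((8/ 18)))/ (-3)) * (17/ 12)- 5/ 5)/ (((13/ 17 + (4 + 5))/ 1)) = -561/ 2656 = -0.21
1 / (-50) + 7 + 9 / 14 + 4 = 2034 / 175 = 11.62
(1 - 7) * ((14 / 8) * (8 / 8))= -21 / 2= -10.50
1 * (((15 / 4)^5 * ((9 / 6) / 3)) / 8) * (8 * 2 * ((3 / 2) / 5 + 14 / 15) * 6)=5619375 / 1024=5487.67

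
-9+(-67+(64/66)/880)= -137938/1815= -76.00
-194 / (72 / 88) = -2134 / 9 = -237.11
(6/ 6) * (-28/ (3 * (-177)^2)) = -0.00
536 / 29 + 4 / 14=3810 / 203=18.77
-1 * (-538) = 538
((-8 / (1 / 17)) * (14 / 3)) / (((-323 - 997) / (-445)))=-213.96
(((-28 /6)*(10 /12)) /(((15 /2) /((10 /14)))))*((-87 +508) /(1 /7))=-29470 /27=-1091.48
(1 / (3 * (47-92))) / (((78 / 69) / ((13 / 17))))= -23 / 4590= -0.01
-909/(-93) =303/31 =9.77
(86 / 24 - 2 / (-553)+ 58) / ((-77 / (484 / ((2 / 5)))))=-22478005 / 23226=-967.79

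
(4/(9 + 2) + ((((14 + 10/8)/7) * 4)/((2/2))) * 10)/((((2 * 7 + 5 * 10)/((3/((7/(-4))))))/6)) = -30321/2156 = -14.06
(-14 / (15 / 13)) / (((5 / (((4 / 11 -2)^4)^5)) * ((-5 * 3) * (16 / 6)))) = 96674124641003592822816768 / 84093749366570001150125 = 1149.60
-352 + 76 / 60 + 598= 3709 / 15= 247.27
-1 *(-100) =100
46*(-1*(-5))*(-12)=-2760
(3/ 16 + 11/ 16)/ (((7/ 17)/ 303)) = 5151/ 8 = 643.88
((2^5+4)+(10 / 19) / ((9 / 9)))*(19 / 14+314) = 1532005 / 133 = 11518.83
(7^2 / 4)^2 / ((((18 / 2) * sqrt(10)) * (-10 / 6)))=-2401 * sqrt(10) / 2400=-3.16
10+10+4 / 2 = 22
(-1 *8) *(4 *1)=-32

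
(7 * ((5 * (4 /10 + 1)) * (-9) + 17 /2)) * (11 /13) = -8393 /26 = -322.81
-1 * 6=-6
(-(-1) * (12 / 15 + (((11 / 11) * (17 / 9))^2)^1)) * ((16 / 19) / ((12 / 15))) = 7076 / 1539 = 4.60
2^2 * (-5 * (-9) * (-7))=-1260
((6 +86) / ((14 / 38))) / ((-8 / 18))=-3933 / 7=-561.86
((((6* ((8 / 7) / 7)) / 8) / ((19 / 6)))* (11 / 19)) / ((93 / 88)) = 11616 / 548359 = 0.02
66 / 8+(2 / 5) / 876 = 36137 / 4380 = 8.25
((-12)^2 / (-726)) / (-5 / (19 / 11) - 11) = 0.01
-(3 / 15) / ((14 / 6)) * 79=-237 / 35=-6.77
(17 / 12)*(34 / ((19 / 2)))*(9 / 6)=289 / 38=7.61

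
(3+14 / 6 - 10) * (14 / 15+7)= -1666 / 45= -37.02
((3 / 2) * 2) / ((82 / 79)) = 2.89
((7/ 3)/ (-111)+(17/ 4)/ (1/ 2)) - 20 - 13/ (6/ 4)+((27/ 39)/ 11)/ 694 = -333575674/ 16523793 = -20.19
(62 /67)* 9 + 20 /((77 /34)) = 88526 /5159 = 17.16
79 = 79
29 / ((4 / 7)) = 203 / 4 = 50.75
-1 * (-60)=60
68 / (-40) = -17 / 10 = -1.70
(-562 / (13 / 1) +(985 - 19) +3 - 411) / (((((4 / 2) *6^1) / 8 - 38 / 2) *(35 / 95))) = -36328 / 455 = -79.84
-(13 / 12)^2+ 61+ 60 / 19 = 172325 / 2736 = 62.98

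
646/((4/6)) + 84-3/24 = 8423/8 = 1052.88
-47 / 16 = -2.94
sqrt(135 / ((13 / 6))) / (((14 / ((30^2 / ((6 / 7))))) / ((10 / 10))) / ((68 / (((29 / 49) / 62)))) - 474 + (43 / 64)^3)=-4569307545600 * sqrt(130) / 3126450772337789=-0.02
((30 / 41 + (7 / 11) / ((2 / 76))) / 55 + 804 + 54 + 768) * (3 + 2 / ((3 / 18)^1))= 121032498 / 4961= 24396.79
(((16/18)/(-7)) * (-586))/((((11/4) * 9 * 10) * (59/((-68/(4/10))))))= -0.87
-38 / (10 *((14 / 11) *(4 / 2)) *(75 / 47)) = -9823 / 10500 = -0.94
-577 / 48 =-12.02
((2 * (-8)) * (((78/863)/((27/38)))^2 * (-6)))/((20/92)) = 7.15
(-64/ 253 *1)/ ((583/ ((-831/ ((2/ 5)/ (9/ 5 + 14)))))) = 2100768/ 147499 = 14.24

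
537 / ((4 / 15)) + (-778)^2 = 2429191 / 4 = 607297.75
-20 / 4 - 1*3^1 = -8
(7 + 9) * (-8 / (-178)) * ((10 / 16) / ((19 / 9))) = 0.21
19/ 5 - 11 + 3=-21/ 5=-4.20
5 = 5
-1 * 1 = -1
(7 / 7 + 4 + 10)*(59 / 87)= 295 / 29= 10.17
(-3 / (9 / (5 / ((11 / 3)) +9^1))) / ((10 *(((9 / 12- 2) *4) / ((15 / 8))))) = 57 / 440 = 0.13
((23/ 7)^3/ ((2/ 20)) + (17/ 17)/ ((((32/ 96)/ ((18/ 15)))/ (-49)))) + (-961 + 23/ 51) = -68417396/ 87465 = -782.23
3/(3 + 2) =3/5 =0.60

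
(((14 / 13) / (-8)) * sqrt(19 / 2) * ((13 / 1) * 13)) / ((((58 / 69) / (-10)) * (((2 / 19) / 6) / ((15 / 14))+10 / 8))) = 26842725 * sqrt(38) / 251198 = 658.72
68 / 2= 34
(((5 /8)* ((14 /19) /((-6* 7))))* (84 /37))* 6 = -105 /703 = -0.15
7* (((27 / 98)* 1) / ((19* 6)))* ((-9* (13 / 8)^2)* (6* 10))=-205335 / 8512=-24.12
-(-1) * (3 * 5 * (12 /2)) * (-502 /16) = -11295 /4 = -2823.75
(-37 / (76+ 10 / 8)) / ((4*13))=-37 / 4017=-0.01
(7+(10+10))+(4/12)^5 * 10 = 6571/243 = 27.04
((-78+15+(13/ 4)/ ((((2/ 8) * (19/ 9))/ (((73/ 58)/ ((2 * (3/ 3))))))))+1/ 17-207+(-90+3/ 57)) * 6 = -40017321/ 18734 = -2136.08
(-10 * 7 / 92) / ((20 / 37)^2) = -9583 / 3680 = -2.60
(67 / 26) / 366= 67 / 9516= 0.01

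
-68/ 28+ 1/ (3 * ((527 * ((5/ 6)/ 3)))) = -44753/ 18445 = -2.43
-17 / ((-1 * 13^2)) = 17 / 169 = 0.10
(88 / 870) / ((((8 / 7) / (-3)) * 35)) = -11 / 1450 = -0.01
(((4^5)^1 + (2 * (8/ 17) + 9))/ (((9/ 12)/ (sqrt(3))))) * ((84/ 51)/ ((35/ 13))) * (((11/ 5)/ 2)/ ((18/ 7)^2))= 3041038 * sqrt(3)/ 21675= 243.01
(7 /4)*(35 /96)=245 /384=0.64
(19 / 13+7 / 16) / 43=395 / 8944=0.04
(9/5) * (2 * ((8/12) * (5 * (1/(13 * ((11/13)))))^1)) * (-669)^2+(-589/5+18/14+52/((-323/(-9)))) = 60701816306/124355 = 488133.30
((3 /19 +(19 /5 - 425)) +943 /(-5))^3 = -194265499151296 /857375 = -226581716.46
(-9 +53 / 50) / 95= -397 / 4750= -0.08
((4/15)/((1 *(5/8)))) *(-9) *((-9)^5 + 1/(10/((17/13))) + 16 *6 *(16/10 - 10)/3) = 370142256/1625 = 227779.85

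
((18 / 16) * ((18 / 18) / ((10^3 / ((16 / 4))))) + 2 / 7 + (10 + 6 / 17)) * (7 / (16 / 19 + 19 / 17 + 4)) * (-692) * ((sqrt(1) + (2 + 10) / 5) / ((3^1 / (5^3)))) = -47181824803 / 38500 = -1225501.94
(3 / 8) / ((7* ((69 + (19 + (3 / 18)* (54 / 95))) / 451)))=128535 / 468664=0.27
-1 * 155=-155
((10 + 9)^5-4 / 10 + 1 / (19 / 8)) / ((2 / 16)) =1881835256 / 95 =19808792.17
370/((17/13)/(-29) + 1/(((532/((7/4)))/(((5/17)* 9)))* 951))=-228520329440/27844697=-8206.96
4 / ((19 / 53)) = 212 / 19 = 11.16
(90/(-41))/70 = -9/287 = -0.03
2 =2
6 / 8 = 0.75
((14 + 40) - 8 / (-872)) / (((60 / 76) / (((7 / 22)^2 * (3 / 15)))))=5480797 / 3956700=1.39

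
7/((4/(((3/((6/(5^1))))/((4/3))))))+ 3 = 201/32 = 6.28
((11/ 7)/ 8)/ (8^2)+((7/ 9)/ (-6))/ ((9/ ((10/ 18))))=-38663/ 7838208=-0.00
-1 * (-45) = 45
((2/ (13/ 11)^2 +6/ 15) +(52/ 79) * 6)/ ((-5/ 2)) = -771864/ 333775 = -2.31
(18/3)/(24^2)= 0.01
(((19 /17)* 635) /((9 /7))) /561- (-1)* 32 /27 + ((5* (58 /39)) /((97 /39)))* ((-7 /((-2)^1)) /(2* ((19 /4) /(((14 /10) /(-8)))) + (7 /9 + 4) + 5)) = 5016772291 /2593949556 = 1.93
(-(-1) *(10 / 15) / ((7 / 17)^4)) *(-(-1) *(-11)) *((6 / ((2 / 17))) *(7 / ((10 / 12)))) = -187421124 / 1715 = -109283.45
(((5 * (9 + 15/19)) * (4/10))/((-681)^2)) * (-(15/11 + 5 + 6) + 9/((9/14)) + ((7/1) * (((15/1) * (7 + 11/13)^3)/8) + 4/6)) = 57015533188/212946529653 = 0.27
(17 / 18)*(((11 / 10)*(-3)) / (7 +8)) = -187 / 900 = -0.21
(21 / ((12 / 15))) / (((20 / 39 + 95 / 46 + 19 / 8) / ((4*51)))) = 38427480 / 35543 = 1081.15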